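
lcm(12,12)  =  12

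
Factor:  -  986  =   - 2^1*17^1 * 29^1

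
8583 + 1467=10050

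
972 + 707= 1679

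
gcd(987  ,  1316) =329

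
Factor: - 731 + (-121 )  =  -2^2*3^1*71^1 = -  852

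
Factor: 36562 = 2^1*101^1*181^1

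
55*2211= 121605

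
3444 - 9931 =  - 6487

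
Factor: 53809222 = 2^1*89^1*302299^1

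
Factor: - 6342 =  - 2^1*3^1*7^1*151^1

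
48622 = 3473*14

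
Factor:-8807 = - 8807^1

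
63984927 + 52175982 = 116160909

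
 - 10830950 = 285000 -11115950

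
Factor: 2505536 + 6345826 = 2^1*3^1* 13^1 *37^1*3067^1= 8851362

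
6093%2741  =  611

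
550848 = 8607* 64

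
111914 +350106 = 462020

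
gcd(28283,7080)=1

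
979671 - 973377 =6294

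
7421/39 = 190+11/39 = 190.28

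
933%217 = 65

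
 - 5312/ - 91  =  5312/91=58.37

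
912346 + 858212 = 1770558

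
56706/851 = 66+540/851 = 66.63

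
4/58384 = 1/14596= 0.00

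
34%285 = 34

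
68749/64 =68749/64=1074.20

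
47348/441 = 6764/63 = 107.37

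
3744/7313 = 3744/7313 = 0.51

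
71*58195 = 4131845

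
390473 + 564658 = 955131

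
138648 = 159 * 872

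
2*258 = 516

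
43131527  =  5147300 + 37984227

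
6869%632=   549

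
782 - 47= 735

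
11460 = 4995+6465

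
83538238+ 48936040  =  132474278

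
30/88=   15/44= 0.34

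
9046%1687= 611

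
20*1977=39540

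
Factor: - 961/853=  - 31^2*853^( - 1)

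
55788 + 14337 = 70125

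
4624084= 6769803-2145719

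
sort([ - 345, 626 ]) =[ - 345,626] 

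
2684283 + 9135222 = 11819505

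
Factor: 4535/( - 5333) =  - 5^1*907^1*5333^( - 1 ) 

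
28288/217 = 130 + 78/217 = 130.36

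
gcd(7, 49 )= 7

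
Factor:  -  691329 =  - 3^1*79^1*2917^1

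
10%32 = 10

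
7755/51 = 2585/17= 152.06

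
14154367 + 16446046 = 30600413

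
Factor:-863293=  - 431^1 * 2003^1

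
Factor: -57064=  - 2^3*7^1*1019^1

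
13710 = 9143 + 4567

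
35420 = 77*460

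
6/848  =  3/424 =0.01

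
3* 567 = 1701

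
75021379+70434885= 145456264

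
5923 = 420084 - 414161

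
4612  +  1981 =6593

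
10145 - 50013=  - 39868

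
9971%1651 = 65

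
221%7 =4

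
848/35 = 24  +  8/35 = 24.23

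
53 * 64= 3392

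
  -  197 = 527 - 724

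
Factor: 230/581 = 2^1 * 5^1*7^(-1)*23^1*83^( - 1) 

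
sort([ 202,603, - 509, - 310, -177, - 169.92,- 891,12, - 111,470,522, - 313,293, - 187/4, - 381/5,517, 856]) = [ - 891, - 509,-313, - 310, - 177, - 169.92,-111, - 381/5,- 187/4,12,  202, 293,  470,517,522,603,856]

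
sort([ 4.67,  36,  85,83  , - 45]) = [-45,4.67 , 36, 83,85 ]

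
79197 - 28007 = 51190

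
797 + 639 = 1436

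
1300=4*325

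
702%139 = 7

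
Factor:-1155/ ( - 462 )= 5/2 = 2^( - 1)*5^1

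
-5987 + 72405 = 66418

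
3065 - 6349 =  -3284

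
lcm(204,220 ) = 11220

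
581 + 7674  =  8255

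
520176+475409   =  995585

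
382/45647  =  382/45647 = 0.01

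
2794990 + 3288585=6083575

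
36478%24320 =12158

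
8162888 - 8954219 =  - 791331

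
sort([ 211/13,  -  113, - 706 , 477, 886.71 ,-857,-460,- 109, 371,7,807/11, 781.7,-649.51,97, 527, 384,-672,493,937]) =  [-857 ,-706, - 672, - 649.51,  -  460,-113, - 109, 7, 211/13, 807/11,97, 371, 384,477,493, 527, 781.7, 886.71 , 937]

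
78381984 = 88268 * 888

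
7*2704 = 18928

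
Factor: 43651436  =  2^2*19^1*53^1*10837^1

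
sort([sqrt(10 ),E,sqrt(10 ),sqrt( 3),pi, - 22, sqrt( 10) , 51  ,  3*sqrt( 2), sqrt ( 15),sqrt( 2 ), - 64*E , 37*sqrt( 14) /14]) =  [  -  64 *E,- 22,sqrt( 2),sqrt( 3), E,pi,sqrt( 10),sqrt( 10),sqrt( 10 ),sqrt( 15 ),3*sqrt( 2 ),37*sqrt( 14 ) /14,51]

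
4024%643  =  166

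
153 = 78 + 75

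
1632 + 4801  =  6433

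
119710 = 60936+58774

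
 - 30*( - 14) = 420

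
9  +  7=16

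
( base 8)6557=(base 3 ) 11201101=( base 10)3439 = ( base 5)102224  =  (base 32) 3bf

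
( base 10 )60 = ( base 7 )114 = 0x3c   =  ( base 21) 2i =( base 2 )111100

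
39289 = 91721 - 52432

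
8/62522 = 4/31261 = 0.00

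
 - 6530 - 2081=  - 8611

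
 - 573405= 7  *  ( - 81915 )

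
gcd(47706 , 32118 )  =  6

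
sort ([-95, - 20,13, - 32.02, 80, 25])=[ - 95, - 32.02,- 20,13, 25,80] 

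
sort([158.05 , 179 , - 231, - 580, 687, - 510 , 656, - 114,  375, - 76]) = [ - 580 , - 510, -231, - 114,- 76, 158.05 , 179,375, 656,687 ]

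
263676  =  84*3139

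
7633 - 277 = 7356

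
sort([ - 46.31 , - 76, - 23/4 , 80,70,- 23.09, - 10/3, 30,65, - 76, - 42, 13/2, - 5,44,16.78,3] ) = [  -  76, - 76, - 46.31, - 42, - 23.09, - 23/4,-5, - 10/3,3, 13/2,16.78 , 30,44,65,70,80 ] 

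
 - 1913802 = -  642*2981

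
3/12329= 3/12329 = 0.00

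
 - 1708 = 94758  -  96466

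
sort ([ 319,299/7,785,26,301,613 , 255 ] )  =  [ 26,299/7, 255,301,319,613,785]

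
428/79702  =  214/39851 = 0.01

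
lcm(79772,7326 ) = 717948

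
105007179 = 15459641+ 89547538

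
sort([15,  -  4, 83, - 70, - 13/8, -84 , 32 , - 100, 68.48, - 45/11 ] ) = [ - 100, - 84, - 70,-45/11, - 4 , - 13/8, 15, 32, 68.48, 83]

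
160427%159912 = 515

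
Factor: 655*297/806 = 2^(-1) * 3^3*5^1*11^1*13^(  -  1 )*31^(-1)*131^1 = 194535/806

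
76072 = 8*9509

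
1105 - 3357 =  - 2252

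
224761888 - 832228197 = -607466309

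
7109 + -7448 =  - 339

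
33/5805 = 11/1935 = 0.01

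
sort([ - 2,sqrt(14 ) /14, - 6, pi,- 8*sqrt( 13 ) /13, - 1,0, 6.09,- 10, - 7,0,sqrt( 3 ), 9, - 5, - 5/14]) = [ - 10, - 7,-6 ,-5, - 8*sqrt( 13 ) /13, - 2, - 1, - 5/14, 0,0, sqrt( 14 )/14, sqrt(3),  pi,6.09,9]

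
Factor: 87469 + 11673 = 2^1*  19^1*2609^1 = 99142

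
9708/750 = 12 + 118/125 = 12.94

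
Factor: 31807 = 17^1*1871^1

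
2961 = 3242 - 281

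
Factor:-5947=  - 19^1* 313^1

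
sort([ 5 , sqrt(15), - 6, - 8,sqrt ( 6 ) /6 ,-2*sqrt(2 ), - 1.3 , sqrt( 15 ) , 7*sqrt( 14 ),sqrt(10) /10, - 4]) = [ - 8, - 6, - 4, - 2 * sqrt( 2 ), - 1.3,sqrt( 10)/10,sqrt( 6) /6,sqrt( 15 ), sqrt( 15),5,7 * sqrt( 14)]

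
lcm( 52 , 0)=0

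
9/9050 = 9/9050 = 0.00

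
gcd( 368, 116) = 4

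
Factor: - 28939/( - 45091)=43^1*67^( - 1) = 43/67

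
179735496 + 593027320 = 772762816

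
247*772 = 190684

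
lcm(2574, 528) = 20592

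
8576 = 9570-994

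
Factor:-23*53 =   -  23^1*53^1=   - 1219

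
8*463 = 3704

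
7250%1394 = 280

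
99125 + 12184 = 111309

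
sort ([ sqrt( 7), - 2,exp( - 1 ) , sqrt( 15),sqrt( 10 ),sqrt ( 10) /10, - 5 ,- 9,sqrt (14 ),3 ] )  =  [ - 9, - 5,- 2,sqrt( 10 ) /10, exp ( - 1),sqrt( 7),3, sqrt (10)  ,  sqrt(14), sqrt( 15) ] 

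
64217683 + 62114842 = 126332525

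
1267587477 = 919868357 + 347719120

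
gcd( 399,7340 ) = 1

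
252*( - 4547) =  - 1145844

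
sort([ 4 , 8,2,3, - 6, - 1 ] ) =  [ - 6, - 1, 2, 3,4, 8] 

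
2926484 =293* 9988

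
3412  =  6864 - 3452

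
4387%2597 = 1790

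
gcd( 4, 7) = 1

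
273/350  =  39/50 = 0.78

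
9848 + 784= 10632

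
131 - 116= 15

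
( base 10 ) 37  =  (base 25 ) 1C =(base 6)101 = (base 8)45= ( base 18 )21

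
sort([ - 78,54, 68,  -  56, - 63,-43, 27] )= [-78 , - 63, - 56, - 43,27, 54,  68]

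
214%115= 99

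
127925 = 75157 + 52768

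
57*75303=4292271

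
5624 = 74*76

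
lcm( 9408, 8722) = 837312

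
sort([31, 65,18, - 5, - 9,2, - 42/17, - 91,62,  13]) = [ - 91, - 9, - 5, - 42/17,2,13,18,31,62,65] 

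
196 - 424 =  - 228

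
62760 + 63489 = 126249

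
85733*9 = 771597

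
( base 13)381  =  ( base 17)220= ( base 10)612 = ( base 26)NE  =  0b1001100100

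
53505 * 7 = 374535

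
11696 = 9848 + 1848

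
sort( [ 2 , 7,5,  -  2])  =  [ - 2,2, 5, 7 ] 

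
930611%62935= 49521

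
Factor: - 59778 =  - 2^1 * 3^6*41^1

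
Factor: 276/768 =23/64= 2^( - 6 )*23^1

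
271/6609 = 271/6609 = 0.04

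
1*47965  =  47965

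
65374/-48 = - 1362 + 1/24 = - 1361.96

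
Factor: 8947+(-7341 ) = 2^1*11^1 * 73^1 = 1606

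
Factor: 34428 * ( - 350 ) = - 12049800 =- 2^3*3^1*5^2* 7^1*19^1*151^1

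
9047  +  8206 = 17253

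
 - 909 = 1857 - 2766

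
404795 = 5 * 80959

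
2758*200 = 551600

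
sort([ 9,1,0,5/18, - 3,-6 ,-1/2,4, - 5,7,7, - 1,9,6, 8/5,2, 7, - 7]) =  [ - 7, - 6, - 5 , - 3, - 1, - 1/2,0 , 5/18,  1,8/5,2,4,6, 7,7,7,9, 9]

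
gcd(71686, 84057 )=1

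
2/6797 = 2/6797 = 0.00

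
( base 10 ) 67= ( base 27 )2d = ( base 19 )3A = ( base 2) 1000011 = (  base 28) 2B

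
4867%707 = 625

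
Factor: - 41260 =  -2^2 * 5^1 * 2063^1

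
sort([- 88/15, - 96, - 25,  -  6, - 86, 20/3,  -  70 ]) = [ - 96, - 86 , - 70,- 25,  -  6, - 88/15,20/3 ] 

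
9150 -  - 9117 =18267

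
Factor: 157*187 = 29359 =11^1*17^1*157^1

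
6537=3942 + 2595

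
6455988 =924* 6987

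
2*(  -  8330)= - 16660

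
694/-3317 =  - 694/3317 = -  0.21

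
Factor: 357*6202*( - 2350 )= - 2^2*3^1 * 5^2*7^2*17^1 * 47^1 * 443^1 = - 5203167900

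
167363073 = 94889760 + 72473313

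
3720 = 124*30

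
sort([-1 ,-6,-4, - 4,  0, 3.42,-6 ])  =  [-6,  -  6,-4,  -  4, - 1, 0,3.42 ] 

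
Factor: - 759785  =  -5^1*13^1*11689^1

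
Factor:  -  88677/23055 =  - 3^1*5^ ( - 1 ) * 29^( - 1 ) * 53^(  -  1) * 59^1 * 167^1= -29559/7685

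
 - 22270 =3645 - 25915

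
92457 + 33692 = 126149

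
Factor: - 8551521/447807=- 2850507/149269  =  - 3^2 * 11^1*28793^1*149269^( - 1)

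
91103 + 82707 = 173810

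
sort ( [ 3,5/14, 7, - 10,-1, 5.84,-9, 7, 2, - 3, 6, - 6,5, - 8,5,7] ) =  [ - 10,- 9, - 8,-6,-3,- 1,5/14, 2,3, 5,5,  5.84, 6, 7,7,7 ] 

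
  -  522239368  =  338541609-860780977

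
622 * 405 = 251910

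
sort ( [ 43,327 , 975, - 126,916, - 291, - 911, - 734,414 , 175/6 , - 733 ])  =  [ - 911 ,-734, - 733,-291, - 126,175/6,43,327, 414, 916 , 975 ]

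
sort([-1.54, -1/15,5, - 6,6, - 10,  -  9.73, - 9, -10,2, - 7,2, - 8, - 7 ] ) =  [-10,  -  10,  -  9.73, - 9, - 8,-7,  -  7, - 6,  -  1.54, - 1/15 , 2,2,5, 6] 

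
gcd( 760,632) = 8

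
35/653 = 35/653=0.05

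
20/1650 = 2/165 = 0.01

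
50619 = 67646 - 17027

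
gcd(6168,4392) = 24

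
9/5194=9/5194= 0.00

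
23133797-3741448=19392349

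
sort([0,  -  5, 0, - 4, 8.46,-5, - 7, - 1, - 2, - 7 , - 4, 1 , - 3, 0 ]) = [ - 7, - 7, - 5, - 5, - 4,  -  4, - 3, - 2, - 1,0, 0,0, 1, 8.46 ] 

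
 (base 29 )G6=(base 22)l8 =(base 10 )470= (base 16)1d6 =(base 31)f5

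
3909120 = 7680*509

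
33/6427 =33/6427 = 0.01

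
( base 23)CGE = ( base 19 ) ic4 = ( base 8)15112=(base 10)6730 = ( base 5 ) 203410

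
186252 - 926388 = -740136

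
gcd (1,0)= 1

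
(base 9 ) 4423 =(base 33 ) 2wr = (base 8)6275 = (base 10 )3261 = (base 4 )302331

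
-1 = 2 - 3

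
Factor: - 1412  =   - 2^2*353^1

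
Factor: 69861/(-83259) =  - 73/87 = - 3^( - 1)* 29^ ( -1 ) * 73^1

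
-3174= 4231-7405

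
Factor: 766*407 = 311762=2^1*11^1*37^1*383^1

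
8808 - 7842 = 966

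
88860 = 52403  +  36457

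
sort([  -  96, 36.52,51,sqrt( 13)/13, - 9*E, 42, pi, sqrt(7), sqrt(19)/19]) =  [ - 96, - 9* E, sqrt(19)/19,sqrt(13 )/13, sqrt(7), pi,  36.52, 42, 51] 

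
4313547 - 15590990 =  - 11277443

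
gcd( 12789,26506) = 29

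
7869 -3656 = 4213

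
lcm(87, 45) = 1305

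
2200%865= 470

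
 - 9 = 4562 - 4571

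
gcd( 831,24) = 3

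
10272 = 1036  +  9236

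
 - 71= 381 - 452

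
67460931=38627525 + 28833406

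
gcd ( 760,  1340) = 20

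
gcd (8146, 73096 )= 2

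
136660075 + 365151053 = 501811128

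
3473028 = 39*89052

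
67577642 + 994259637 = 1061837279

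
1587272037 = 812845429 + 774426608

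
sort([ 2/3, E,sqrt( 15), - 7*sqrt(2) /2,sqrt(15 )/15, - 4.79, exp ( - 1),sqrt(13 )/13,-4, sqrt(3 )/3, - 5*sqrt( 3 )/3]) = [ - 7*sqrt( 2 )/2, - 4.79, - 4, - 5*sqrt( 3 ) /3,sqrt( 15)/15, sqrt(13 )/13,  exp ( - 1),sqrt(3 ) /3, 2/3,E,sqrt( 15) ] 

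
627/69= 9 + 2/23 = 9.09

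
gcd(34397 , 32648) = 583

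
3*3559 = 10677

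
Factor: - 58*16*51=-47328 = -2^5*3^1*17^1*29^1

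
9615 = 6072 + 3543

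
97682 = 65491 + 32191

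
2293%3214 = 2293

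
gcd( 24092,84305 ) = 1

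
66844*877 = 58622188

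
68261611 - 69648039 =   -  1386428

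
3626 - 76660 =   -  73034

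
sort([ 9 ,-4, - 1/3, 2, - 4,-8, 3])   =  [  -  8, - 4, - 4, - 1/3, 2,3,  9]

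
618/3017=618/3017 = 0.20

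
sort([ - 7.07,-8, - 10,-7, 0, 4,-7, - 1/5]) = [-10, -8, - 7.07,-7, - 7,-1/5,0, 4 ] 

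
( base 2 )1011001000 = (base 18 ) 23A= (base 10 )712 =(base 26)11a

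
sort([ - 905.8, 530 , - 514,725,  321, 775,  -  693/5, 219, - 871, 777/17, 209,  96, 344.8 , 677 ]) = [ - 905.8, - 871, - 514, - 693/5,777/17, 96,209,219,321, 344.8,530, 677,725, 775 ]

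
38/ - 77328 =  - 19/38664= -0.00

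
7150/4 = 1787 + 1/2 = 1787.50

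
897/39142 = 897/39142=0.02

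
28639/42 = 28639/42 = 681.88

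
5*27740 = 138700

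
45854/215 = 213 + 59/215 = 213.27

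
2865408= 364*7872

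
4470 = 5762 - 1292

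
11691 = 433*27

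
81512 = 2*40756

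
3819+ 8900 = 12719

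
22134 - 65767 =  - 43633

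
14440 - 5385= 9055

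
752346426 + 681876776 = 1434223202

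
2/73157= 2/73157 = 0.00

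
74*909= 67266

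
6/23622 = 1/3937 = 0.00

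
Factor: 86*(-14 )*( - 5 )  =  6020  =  2^2*5^1 * 7^1*43^1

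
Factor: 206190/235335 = 2^1*3^1*79^1*541^( - 1) = 474/541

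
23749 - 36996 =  - 13247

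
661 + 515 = 1176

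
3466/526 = 6 + 155/263=6.59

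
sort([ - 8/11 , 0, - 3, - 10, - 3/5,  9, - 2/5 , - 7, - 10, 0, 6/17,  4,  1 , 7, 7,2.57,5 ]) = [ - 10, - 10,  -  7 , - 3, - 8/11, - 3/5, - 2/5,  0, 0,6/17, 1, 2.57, 4, 5,7,  7,9]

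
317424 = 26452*12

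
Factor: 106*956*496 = 2^7*31^1*53^1*239^1 = 50262656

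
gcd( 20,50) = 10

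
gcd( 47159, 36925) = 7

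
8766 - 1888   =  6878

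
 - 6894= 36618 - 43512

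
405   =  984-579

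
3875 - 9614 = -5739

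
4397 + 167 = 4564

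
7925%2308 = 1001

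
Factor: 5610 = 2^1 *3^1*5^1*11^1*17^1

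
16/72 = 2/9 = 0.22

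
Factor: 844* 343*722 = 209013224 = 2^3*7^3*19^2*211^1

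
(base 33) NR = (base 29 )R3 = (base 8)1422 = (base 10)786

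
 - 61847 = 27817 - 89664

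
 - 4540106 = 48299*( -94 ) 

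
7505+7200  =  14705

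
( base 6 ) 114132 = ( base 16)2708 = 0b10011100001000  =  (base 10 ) 9992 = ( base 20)14jc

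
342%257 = 85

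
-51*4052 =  - 206652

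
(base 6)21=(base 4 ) 31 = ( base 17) d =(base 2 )1101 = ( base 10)13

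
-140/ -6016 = 35/1504 = 0.02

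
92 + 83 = 175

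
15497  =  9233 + 6264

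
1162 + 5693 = 6855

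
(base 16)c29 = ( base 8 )6051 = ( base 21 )715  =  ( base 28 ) 3R5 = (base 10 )3113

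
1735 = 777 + 958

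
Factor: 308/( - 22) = -14= - 2^1*7^1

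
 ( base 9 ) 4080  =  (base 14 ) 1136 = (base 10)2988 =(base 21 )6g6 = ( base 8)5654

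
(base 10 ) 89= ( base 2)1011001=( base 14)65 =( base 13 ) 6b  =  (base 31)2R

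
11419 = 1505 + 9914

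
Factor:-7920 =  - 2^4*3^2*5^1*11^1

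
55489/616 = 90+ 7/88 = 90.08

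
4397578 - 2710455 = 1687123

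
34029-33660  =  369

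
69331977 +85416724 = 154748701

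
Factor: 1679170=2^1 *5^1*167917^1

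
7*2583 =18081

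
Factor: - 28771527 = -3^1  *53^1 *59^1 * 3067^1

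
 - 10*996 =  - 9960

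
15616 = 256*61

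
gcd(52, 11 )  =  1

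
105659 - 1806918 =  - 1701259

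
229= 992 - 763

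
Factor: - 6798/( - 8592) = 2^(-3)*11^1*103^1*179^ ( - 1 ) = 1133/1432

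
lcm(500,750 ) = 1500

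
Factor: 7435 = 5^1*1487^1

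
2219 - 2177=42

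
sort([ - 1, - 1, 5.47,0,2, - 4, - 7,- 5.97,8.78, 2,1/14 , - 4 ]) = [ - 7, - 5.97,-4, - 4, - 1 , - 1 , 0,1/14,2,2,5.47, 8.78 ]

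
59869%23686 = 12497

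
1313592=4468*294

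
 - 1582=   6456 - 8038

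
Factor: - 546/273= - 2=- 2^1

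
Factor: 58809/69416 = 2^ ( - 3 )*3^1*8677^( - 1) * 19603^1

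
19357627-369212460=-349854833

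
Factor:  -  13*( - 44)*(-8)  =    -  2^5*11^1*13^1 = - 4576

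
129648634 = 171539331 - 41890697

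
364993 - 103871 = 261122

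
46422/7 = 46422/7= 6631.71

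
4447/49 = 90 + 37/49 =90.76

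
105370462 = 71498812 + 33871650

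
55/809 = 55/809 = 0.07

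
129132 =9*14348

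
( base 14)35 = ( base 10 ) 47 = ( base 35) 1C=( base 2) 101111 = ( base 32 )1F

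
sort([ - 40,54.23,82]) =[ - 40, 54.23,82]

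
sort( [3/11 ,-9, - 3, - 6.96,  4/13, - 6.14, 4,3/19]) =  [ -9,- 6.96, -6.14, - 3,3/19, 3/11 , 4/13 , 4 ]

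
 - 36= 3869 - 3905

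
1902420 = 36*52845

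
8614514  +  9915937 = 18530451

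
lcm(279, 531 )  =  16461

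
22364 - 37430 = - 15066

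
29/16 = 29/16= 1.81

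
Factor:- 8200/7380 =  - 2^1*3^( - 2 )*5^1 = - 10/9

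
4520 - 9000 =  - 4480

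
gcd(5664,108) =12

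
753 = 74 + 679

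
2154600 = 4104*525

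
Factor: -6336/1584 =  - 2^2 = -4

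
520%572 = 520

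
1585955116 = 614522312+971432804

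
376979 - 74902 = 302077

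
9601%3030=511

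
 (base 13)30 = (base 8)47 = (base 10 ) 39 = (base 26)1D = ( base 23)1G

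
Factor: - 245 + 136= - 109 = - 109^1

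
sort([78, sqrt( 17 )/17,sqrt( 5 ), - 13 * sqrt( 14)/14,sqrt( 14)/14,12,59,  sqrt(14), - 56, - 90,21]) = [-90, - 56,-13 * sqrt( 14 ) /14 , sqrt(17 ) /17,sqrt( 14) /14, sqrt (5),sqrt(14),12, 21,59, 78 ] 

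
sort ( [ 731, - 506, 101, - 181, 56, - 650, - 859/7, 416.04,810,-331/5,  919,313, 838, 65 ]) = [ - 650, - 506 , - 181, - 859/7, - 331/5,  56, 65, 101,313, 416.04, 731 , 810, 838, 919] 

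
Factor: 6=2^1 *3^1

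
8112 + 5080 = 13192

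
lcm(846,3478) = 31302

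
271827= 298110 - 26283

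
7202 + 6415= 13617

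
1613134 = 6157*262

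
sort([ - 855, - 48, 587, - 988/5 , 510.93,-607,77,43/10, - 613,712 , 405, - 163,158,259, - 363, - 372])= [ - 855, - 613,-607, - 372, - 363, - 988/5 , - 163, - 48,43/10 , 77,158,259 , 405,  510.93,587,712]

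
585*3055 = 1787175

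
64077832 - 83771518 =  - 19693686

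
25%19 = 6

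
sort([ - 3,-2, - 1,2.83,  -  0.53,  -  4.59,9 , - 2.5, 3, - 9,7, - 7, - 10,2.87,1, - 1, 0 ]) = [ - 10, - 9, - 7, - 4.59,  -  3,  -  2.5 , - 2, - 1, - 1, - 0.53,0,1,2.83,2.87,3,7,9] 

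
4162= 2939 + 1223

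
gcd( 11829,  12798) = 3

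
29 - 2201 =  - 2172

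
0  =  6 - 6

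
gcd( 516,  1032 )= 516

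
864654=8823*98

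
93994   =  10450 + 83544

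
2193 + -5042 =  - 2849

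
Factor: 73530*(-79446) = -2^2*3^3*5^1*19^1*43^1*13241^1 = - 5841664380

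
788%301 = 186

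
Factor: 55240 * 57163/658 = 2^2*5^1*7^( - 1) * 47^( - 1 ) *1381^1 * 57163^1= 1578842060/329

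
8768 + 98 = 8866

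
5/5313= 5/5313 = 0.00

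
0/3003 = 0 = 0.00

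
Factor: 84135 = 3^1 * 5^1*71^1*79^1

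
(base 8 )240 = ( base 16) A0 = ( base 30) 5A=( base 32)50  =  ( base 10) 160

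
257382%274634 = 257382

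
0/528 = 0 = 0.00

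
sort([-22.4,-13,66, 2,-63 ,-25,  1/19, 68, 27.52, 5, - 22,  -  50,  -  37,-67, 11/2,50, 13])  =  [ - 67, - 63, - 50, - 37, - 25, - 22.4, - 22, - 13, 1/19,2, 5,11/2, 13,27.52,50 , 66 , 68 ] 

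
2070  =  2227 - 157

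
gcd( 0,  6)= 6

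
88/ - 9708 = -1+2405/2427 =-  0.01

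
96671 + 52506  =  149177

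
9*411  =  3699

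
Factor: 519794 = 2^1*11^1*23627^1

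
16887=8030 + 8857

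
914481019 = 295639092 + 618841927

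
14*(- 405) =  - 5670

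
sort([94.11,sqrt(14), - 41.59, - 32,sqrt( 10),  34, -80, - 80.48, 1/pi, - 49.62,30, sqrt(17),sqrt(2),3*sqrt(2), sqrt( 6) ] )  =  [ -80.48,  -  80, - 49.62,- 41.59,-32,1/pi, sqrt(2),sqrt(6), sqrt(10),sqrt( 14),  sqrt(17 ),  3*sqrt(2),  30 , 34,94.11]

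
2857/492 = 5  +  397/492 = 5.81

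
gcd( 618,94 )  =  2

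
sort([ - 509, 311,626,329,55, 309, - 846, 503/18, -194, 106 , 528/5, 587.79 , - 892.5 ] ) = [-892.5, - 846, - 509,-194, 503/18,55, 528/5 , 106, 309,311, 329,587.79, 626]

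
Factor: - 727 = - 727^1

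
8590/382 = 4295/191 = 22.49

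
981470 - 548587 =432883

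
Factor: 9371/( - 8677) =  - 8677^( - 1)*9371^1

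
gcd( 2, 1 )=1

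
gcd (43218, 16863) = 21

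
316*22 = 6952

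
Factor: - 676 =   -  2^2*13^2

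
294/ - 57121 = -1 + 56827/57121 = - 0.01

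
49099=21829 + 27270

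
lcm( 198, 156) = 5148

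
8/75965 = 8/75965 =0.00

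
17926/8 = 8963/4 = 2240.75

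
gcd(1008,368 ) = 16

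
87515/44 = 1988 + 43/44 = 1988.98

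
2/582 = 1/291 = 0.00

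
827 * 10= 8270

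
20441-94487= - 74046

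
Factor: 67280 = 2^4*5^1*29^2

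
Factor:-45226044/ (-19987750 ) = 2^1*3^2*5^(-3)*17^( - 1)  *4703^ (  -  1 )*1256279^1= 22613022/9993875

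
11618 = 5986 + 5632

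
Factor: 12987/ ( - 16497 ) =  - 37^1*47^( - 1) = - 37/47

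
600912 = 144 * 4173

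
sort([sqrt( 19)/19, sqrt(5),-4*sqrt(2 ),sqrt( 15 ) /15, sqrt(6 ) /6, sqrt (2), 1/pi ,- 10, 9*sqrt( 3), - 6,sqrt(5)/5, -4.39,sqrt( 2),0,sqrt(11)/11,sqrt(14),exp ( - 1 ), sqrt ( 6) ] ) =[-10,-6,-4*sqrt(2 ), - 4.39, 0,sqrt(19)/19, sqrt(15 )/15,sqrt(11)/11, 1/pi , exp( - 1 ),sqrt( 6) /6,sqrt(5 ) /5,sqrt( 2 ),sqrt(2 ), sqrt(5 ), sqrt( 6 ),  sqrt(14 ), 9* sqrt(3 ) ] 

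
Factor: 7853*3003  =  23582559 = 3^1 * 7^1 *11^1 * 13^1 * 7853^1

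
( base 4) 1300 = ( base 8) 160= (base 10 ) 112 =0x70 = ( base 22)52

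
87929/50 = 87929/50 = 1758.58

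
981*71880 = 70514280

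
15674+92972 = 108646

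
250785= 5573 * 45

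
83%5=3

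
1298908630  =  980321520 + 318587110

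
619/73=619/73 = 8.48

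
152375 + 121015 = 273390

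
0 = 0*8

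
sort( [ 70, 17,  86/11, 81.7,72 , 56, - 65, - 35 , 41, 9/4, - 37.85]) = [ - 65, - 37.85, - 35 , 9/4, 86/11, 17, 41, 56,70,72,81.7] 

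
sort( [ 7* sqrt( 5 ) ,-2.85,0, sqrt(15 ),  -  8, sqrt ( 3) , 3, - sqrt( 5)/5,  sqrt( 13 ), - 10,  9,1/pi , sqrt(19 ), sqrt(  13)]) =[ - 10,-8 ,-2.85, - sqrt( 5)/5, 0,1/pi,  sqrt(3 ), 3, sqrt(13), sqrt(13),sqrt(15),  sqrt(19), 9,  7*sqrt ( 5) ]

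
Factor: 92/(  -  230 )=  - 2^1*5^( - 1 )=- 2/5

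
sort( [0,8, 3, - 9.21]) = [-9.21, 0, 3,8]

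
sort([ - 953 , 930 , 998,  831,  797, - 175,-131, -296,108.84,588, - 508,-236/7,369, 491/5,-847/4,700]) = [ - 953,-508,- 296, - 847/4,-175,-131,  -  236/7, 491/5,108.84,369,588, 700,797,831,  930,998]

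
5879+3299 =9178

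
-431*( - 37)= 15947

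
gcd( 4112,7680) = 16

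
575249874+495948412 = 1071198286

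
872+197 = 1069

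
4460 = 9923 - 5463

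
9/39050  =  9/39050 = 0.00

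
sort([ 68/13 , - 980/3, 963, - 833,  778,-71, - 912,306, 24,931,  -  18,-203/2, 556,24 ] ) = [ - 912,-833, - 980/3, - 203/2, - 71 ,-18,68/13, 24, 24,  306, 556,778,931, 963] 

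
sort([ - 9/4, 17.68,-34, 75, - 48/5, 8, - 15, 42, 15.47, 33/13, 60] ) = [  -  34, - 15, - 48/5, - 9/4, 33/13 , 8, 15.47, 17.68, 42, 60, 75 ] 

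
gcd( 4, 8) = 4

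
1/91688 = 1/91688 = 0.00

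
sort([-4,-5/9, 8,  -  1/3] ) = [-4, - 5/9, - 1/3, 8]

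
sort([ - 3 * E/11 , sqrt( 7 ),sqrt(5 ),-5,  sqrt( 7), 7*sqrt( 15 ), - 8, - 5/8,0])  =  [ - 8,-5,-3 * E/11, - 5/8, 0, sqrt( 5),  sqrt ( 7), sqrt(7),7 * sqrt(15) ]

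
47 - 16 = 31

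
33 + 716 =749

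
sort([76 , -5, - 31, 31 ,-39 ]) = [-39, - 31,-5, 31,76] 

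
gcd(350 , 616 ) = 14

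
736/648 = 1+11/81 = 1.14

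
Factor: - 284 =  - 2^2 * 71^1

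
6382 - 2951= 3431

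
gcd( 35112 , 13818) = 42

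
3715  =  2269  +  1446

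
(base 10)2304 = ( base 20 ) 5F4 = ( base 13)1083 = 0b100100000000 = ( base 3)10011100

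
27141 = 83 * 327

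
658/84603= 658/84603=0.01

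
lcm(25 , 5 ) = 25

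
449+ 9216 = 9665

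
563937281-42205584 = 521731697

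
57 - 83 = -26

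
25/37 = 25/37 =0.68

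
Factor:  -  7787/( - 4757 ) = 13^1*67^(  -  1)*71^( - 1)*599^1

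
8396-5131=3265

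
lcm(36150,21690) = 108450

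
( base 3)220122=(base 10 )665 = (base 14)357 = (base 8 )1231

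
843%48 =27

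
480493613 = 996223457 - 515729844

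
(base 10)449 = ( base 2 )111000001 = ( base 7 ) 1211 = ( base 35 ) ct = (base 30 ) et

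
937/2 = 937/2 = 468.50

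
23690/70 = 2369/7 =338.43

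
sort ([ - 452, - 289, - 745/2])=[-452,  -  745/2, - 289]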